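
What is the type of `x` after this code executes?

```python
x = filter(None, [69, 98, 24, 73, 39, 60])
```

filter() returns a filter object

filter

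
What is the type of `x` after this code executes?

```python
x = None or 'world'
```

'or' with None returns the other truthy value (str)

str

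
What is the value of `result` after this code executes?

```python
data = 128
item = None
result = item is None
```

data = 128; item = None; result = True

True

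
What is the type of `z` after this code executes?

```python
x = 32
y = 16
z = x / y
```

int / int = float

float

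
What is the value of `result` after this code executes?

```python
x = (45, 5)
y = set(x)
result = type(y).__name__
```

x is tuple; y is set; result = 'set'

'set'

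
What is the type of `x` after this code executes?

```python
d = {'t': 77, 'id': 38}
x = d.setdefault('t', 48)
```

dict.setdefault() returns the (existing or default) value

int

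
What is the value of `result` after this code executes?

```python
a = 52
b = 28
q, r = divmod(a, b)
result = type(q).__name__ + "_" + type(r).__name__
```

a is int; b is int; q is int; r is int; result = 'int_int'

'int_int'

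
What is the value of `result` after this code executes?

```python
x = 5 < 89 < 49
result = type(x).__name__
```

x is bool; result = 'bool'

'bool'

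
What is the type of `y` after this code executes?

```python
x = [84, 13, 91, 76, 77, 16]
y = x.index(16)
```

list.index() returns int

int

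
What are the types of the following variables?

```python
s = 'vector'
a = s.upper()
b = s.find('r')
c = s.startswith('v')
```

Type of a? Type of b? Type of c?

upper() returns str; find() returns int; startswith() returns bool

str, int, bool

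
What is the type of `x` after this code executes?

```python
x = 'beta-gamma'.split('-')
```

str.split() returns list

list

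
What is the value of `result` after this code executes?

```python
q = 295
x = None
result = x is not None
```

q = 295; x = None; result = False

False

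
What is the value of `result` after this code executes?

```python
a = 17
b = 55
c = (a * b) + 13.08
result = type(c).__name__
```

a is int; b is int; c is float; result = 'float'

'float'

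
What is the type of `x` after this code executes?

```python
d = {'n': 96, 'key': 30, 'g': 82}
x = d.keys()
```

.keys() returns dict_keys view

dict_keys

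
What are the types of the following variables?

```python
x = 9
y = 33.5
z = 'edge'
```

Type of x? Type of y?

x is assigned a bare integer (no decimal point), so it is an int; y is assigned a number with a decimal point, so it is a float

int, float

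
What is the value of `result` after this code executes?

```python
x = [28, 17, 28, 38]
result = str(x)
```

x = [28, 17, 28, 38]; result = '[28, 17, 28, 38]'

'[28, 17, 28, 38]'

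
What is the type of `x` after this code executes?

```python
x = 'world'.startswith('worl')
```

str.startswith() returns bool

bool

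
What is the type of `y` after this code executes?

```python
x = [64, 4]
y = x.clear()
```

list.clear() returns None

NoneType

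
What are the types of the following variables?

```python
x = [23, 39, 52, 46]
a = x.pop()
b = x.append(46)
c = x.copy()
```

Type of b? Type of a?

append() returns None; pop() returns element

NoneType, int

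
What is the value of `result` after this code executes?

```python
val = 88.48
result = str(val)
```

val = 88.48; result = '88.48'

'88.48'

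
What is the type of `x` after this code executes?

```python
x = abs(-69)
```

abs() of int returns int

int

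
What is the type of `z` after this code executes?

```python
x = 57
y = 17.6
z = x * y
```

int * float = float

float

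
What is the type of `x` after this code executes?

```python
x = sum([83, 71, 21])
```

sum() of ints returns int

int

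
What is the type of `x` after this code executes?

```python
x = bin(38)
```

bin() returns str representation

str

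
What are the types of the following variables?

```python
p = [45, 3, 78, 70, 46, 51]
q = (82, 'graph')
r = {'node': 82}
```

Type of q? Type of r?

q is assigned a tuple (parenthesized, comma-separated values); r is assigned a dict literal ({key: value})

tuple, dict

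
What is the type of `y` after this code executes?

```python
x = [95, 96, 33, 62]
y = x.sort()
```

list.sort() returns None (mutates in place)

NoneType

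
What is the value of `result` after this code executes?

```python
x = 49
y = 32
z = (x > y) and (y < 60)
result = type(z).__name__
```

x is int; y is int; z is bool; result = 'bool'

'bool'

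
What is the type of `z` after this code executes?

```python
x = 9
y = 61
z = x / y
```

int / int = float

float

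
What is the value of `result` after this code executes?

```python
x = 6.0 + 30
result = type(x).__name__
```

x is float; result = 'float'

'float'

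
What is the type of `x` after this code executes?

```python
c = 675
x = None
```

None has type NoneType

NoneType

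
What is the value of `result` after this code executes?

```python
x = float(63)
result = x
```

x = 63.0; result = 63.0

63.0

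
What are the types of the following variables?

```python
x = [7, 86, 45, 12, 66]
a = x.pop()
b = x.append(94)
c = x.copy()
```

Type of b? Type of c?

append() returns None; copy() returns list

NoneType, list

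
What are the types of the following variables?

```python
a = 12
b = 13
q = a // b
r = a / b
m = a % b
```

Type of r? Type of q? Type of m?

/ returns float; // returns int; % of ints returns int

float, int, int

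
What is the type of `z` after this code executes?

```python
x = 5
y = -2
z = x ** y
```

int ** negative = float

float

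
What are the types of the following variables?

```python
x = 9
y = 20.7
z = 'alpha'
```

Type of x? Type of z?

x is assigned a bare integer (no decimal point), so it is an int; z is assigned a quoted string literal, so it is a str

int, str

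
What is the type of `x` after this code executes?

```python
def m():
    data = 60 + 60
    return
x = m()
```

Bare return returns None

NoneType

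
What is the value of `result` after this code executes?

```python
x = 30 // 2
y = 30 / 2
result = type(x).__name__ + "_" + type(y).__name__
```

x is int; y is float; result = 'int_float'

'int_float'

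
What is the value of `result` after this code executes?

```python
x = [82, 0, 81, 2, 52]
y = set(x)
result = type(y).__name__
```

x is list; y is set; result = 'set'

'set'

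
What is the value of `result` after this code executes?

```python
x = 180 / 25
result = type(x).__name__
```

x is float; result = 'float'

'float'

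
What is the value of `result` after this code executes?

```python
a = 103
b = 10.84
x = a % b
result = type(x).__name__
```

a is int; b is float; x is float; result = 'float'

'float'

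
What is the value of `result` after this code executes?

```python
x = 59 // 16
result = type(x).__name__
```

x is int; result = 'int'

'int'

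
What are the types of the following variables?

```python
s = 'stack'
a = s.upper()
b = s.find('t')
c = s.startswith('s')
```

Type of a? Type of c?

upper() returns str; startswith() returns bool

str, bool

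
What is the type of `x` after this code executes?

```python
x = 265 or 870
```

'or' returns first truthy value (int)

int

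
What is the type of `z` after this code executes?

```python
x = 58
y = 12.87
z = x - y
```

int - float = float

float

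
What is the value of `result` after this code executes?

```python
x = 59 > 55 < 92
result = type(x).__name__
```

x is bool; result = 'bool'

'bool'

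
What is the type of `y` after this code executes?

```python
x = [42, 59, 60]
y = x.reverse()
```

list.reverse() returns None

NoneType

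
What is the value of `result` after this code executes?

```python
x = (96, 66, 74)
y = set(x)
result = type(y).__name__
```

x is tuple; y is set; result = 'set'

'set'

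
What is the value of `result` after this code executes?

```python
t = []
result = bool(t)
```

t = []; result = False

False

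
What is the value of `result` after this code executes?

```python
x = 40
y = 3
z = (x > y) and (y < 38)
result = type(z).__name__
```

x is int; y is int; z is bool; result = 'bool'

'bool'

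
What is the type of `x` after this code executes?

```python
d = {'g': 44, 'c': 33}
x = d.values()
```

.values() returns dict_values view

dict_values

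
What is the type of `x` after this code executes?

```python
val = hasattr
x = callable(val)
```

callable() returns bool

bool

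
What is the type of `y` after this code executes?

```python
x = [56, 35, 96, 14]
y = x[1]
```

Indexing list[int] returns int

int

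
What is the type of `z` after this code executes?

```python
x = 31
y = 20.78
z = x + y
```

int + float = float

float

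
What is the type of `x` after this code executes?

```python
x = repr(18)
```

repr() returns str

str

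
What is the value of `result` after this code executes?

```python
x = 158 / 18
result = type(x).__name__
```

x is float; result = 'float'

'float'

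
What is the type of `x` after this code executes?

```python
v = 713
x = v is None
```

'is' comparison returns bool

bool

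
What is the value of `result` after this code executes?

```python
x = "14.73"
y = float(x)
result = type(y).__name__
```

x is str; y is float; result = 'float'

'float'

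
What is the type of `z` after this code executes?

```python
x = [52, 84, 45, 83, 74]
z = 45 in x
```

'in' operator returns bool

bool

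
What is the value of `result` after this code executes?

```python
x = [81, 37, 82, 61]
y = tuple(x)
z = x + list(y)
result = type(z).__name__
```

x is list; y is tuple; z is list; result = 'list'

'list'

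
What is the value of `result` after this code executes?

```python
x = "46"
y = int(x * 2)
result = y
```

x = '46'; y = 4646; result = 4646

4646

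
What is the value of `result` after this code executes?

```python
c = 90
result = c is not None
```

c = 90; result = True

True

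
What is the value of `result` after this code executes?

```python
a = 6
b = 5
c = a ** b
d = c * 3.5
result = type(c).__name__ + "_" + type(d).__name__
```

a is int; b is int; c is int; d is float; result = 'int_float'

'int_float'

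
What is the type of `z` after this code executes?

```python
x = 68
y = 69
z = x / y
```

int / int = float

float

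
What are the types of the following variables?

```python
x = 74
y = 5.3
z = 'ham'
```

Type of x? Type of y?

x is assigned a bare integer (no decimal point), so it is an int; y is assigned a number with a decimal point, so it is a float

int, float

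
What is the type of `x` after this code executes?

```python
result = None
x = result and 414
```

'and' returns first falsy value (None)

NoneType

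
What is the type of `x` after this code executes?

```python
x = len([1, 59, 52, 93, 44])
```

len() always returns int

int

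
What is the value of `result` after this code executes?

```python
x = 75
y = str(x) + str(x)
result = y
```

x = 75; y = '7575'; result = '7575'

'7575'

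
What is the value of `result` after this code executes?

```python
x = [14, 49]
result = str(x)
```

x = [14, 49]; result = '[14, 49]'

'[14, 49]'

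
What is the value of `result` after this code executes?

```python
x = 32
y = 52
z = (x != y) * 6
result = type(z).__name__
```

x is int; y is int; z is int; result = 'int'

'int'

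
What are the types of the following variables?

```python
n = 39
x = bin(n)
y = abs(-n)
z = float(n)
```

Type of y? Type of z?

abs() of int returns int; float() returns float

int, float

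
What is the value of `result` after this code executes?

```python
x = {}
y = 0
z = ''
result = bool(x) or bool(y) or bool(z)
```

x = {}; y = 0; z = ''; result = False

False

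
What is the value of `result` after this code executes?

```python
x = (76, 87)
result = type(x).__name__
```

x is tuple; result = 'tuple'

'tuple'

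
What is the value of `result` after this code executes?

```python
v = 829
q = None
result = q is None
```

v = 829; q = None; result = True

True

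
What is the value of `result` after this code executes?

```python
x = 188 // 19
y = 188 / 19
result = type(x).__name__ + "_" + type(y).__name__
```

x is int; y is float; result = 'int_float'

'int_float'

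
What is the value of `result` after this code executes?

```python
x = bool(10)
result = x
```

x = True; result = True

True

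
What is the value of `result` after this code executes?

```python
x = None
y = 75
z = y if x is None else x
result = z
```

x = None; y = 75; z = 75; result = 75

75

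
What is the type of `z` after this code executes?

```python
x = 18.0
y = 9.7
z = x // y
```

float // float = float

float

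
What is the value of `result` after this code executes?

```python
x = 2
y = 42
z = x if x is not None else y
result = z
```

x = 2; y = 42; z = 2; result = 2

2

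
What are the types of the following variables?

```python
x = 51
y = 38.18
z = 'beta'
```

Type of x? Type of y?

x is assigned a bare integer (no decimal point), so it is an int; y is assigned a number with a decimal point, so it is a float

int, float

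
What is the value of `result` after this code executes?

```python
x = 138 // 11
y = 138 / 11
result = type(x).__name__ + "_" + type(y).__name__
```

x is int; y is float; result = 'int_float'

'int_float'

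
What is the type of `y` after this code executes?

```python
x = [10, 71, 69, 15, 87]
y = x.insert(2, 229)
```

list.insert() returns None

NoneType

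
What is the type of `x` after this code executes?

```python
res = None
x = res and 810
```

'and' returns first falsy value (None)

NoneType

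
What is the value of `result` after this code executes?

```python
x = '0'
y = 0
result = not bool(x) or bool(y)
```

x = '0'; y = 0; result = False

False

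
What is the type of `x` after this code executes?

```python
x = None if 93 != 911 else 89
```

93 != 911 is True, so the if branch is taken

NoneType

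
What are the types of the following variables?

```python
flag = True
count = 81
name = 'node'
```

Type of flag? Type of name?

flag is assigned the constant True, which has type bool; name is assigned a quoted string literal, so it is a str

bool, str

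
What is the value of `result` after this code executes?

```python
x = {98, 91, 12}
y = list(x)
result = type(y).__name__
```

x is set; y is list; result = 'list'

'list'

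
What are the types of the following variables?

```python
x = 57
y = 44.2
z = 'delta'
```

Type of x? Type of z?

x is assigned a bare integer (no decimal point), so it is an int; z is assigned a quoted string literal, so it is a str

int, str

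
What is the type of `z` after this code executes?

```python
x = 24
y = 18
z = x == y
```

Equality comparison returns bool

bool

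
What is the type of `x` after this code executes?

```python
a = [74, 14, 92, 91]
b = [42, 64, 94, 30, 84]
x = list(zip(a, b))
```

list(zip()) returns a list of tuples

list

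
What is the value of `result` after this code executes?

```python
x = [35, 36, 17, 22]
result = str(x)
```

x = [35, 36, 17, 22]; result = '[35, 36, 17, 22]'

'[35, 36, 17, 22]'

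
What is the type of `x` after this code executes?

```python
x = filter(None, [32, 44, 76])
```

filter() returns a filter object

filter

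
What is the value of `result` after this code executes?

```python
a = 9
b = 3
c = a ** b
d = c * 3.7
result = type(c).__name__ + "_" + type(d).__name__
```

a is int; b is int; c is int; d is float; result = 'int_float'

'int_float'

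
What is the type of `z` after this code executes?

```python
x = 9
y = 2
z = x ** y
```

positive int ** positive int = int

int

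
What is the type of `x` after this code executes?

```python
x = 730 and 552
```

'and' with truthy values returns last operand (int)

int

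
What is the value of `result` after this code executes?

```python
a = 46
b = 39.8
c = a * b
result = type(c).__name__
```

a is int; b is float; c is float; result = 'float'

'float'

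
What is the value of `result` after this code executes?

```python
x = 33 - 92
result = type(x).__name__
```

x is int; result = 'int'

'int'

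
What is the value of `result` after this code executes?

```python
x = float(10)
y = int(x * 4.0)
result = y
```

x = 10.0; y = 40; result = 40

40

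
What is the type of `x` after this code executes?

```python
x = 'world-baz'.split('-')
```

str.split() returns list

list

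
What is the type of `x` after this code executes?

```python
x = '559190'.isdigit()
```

str.isdigit() returns bool

bool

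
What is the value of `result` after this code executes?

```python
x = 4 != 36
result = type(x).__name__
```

x is bool; result = 'bool'

'bool'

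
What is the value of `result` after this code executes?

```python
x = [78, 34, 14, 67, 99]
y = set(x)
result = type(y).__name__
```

x is list; y is set; result = 'set'

'set'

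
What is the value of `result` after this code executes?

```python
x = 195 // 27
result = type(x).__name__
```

x is int; result = 'int'

'int'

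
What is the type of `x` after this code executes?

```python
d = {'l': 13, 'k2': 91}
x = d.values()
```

.values() returns dict_values view

dict_values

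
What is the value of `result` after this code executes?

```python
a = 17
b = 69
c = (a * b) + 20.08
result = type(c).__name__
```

a is int; b is int; c is float; result = 'float'

'float'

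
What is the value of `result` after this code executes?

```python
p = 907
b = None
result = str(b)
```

p = 907; b = None; result = 'None'

'None'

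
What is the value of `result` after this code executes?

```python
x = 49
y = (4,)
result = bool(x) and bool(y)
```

x = 49; y = (4,); result = True

True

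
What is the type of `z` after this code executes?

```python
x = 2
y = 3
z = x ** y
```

positive int ** positive int = int

int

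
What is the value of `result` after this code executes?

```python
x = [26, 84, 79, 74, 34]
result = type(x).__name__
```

x is list; result = 'list'

'list'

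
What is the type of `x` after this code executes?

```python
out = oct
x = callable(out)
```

callable() returns bool

bool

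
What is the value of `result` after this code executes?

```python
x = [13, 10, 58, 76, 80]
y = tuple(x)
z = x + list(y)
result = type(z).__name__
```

x is list; y is tuple; z is list; result = 'list'

'list'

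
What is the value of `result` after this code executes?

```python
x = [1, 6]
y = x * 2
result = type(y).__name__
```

x is list; y is list; result = 'list'

'list'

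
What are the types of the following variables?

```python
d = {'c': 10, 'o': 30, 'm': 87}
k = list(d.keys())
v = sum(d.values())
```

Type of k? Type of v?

list() converts to list; sum of ints is int

list, int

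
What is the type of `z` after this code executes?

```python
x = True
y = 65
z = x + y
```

bool + int = int (bool is subclass of int)

int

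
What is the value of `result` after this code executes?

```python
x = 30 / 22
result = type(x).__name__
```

x is float; result = 'float'

'float'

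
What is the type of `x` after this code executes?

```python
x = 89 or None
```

'or' returns first truthy value

int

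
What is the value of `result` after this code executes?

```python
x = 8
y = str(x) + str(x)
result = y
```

x = 8; y = '88'; result = '88'

'88'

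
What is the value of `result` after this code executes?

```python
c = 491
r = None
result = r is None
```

c = 491; r = None; result = True

True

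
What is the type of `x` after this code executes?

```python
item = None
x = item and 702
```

'and' returns first falsy value (None)

NoneType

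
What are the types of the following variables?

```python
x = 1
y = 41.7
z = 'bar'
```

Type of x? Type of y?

x is assigned a bare integer (no decimal point), so it is an int; y is assigned a number with a decimal point, so it is a float

int, float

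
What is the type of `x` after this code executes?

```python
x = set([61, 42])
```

set() constructor returns set

set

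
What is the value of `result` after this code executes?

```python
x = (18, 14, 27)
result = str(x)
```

x = (18, 14, 27); result = '(18, 14, 27)'

'(18, 14, 27)'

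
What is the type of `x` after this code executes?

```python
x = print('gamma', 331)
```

print() returns None

NoneType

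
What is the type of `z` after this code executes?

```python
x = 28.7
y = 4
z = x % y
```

float % int = float

float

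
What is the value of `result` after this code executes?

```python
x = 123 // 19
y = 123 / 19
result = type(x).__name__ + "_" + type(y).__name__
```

x is int; y is float; result = 'int_float'

'int_float'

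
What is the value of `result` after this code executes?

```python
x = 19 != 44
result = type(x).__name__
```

x is bool; result = 'bool'

'bool'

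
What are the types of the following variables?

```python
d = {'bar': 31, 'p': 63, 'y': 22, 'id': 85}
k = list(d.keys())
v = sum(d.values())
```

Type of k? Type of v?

list() converts to list; sum of ints is int

list, int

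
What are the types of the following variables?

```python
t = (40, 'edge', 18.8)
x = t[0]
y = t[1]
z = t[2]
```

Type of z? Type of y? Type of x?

tuple[2] is float; tuple[1] is str; tuple[0] is int

float, str, int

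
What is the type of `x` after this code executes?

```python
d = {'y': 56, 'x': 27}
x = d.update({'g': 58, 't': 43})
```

dict.update() returns None

NoneType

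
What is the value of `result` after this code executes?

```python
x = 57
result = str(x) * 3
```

x = 57; result = '575757'

'575757'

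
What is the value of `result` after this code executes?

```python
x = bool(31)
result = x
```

x = True; result = True

True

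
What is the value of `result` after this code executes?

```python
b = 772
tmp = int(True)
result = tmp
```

b = 772; tmp = 1; result = 1

1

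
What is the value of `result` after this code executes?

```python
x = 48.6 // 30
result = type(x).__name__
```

x is float; result = 'float'

'float'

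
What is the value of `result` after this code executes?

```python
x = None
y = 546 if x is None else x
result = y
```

x = None; y = 546; result = 546

546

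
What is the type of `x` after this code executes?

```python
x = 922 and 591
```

'and' with truthy values returns last operand (int)

int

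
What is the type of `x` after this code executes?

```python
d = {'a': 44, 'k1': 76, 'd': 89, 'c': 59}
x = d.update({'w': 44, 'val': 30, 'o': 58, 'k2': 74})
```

dict.update() returns None

NoneType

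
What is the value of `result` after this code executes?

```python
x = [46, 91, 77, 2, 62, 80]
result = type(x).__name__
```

x is list; result = 'list'

'list'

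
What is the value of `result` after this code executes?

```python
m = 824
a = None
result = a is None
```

m = 824; a = None; result = True

True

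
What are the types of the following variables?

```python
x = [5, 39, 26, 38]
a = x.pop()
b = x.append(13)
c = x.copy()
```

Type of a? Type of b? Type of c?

pop() returns element; append() returns None; copy() returns list

int, NoneType, list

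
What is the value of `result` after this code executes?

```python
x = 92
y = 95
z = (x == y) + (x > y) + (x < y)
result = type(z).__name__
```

x is int; y is int; z is int; result = 'int'

'int'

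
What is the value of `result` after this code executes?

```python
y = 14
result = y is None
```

y = 14; result = False

False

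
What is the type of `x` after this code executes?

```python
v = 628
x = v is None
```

'is' comparison returns bool

bool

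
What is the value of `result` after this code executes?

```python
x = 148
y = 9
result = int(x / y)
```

x = 148; y = 9; result = 16

16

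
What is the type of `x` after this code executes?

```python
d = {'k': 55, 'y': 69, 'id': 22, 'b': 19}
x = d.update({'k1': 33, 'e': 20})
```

dict.update() returns None

NoneType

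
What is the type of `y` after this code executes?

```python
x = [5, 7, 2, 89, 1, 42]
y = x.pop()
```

list.pop() returns the popped element

int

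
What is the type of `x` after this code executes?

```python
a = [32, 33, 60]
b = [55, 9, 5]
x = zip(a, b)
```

zip() returns a zip object

zip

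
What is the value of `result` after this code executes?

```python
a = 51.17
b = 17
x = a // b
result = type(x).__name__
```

a is float; b is int; x is float; result = 'float'

'float'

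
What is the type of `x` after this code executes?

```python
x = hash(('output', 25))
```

hash() returns int

int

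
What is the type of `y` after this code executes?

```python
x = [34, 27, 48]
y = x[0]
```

Indexing list[int] returns int

int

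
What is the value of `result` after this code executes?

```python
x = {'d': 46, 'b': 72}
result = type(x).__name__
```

x is dict; result = 'dict'

'dict'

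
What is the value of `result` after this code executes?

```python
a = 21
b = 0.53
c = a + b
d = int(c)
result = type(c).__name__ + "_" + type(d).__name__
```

a is int; b is float; c is float; d is int; result = 'float_int'

'float_int'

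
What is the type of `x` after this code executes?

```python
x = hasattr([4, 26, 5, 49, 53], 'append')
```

hasattr() returns bool

bool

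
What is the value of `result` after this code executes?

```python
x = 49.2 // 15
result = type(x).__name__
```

x is float; result = 'float'

'float'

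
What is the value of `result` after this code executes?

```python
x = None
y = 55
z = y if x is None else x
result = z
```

x = None; y = 55; z = 55; result = 55

55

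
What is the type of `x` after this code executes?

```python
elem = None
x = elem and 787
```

'and' returns first falsy value (None)

NoneType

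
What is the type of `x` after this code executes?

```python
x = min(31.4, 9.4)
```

min() of floats returns float

float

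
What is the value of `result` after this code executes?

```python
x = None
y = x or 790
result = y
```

x = None; y = 790; result = 790

790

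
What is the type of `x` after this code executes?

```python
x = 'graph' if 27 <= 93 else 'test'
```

Both branches of conditional are str

str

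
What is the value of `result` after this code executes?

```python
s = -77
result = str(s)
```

s = -77; result = '-77'

'-77'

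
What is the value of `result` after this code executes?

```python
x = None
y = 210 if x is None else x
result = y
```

x = None; y = 210; result = 210

210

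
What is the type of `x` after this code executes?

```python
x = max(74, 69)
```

max() of ints returns int

int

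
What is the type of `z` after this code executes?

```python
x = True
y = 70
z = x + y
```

bool + int = int (bool is subclass of int)

int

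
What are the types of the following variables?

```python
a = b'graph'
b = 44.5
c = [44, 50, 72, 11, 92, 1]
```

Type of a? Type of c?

a is assigned a bytes literal (b'...' prefix); c is assigned a list literal (square brackets)

bytes, list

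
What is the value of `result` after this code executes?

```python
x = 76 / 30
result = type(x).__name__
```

x is float; result = 'float'

'float'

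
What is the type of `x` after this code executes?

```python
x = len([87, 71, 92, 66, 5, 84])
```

len() always returns int

int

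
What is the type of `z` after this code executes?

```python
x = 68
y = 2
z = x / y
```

int / int = float

float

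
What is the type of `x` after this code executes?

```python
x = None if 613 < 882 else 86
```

613 < 882 is True, so the if branch is taken

NoneType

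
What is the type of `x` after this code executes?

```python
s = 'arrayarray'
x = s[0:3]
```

Slicing a str returns str

str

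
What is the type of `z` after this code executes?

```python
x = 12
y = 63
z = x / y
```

int / int = float

float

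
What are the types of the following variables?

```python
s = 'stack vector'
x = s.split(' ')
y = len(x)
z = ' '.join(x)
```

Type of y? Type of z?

len() returns int; str.join() returns str

int, str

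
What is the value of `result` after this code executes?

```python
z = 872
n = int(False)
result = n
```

z = 872; n = 0; result = 0

0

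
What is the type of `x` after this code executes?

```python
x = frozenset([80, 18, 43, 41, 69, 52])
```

frozenset() returns frozenset

frozenset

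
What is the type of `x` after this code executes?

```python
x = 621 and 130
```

'and' with truthy values returns last operand (int)

int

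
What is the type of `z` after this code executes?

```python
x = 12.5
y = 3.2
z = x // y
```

float // float = float

float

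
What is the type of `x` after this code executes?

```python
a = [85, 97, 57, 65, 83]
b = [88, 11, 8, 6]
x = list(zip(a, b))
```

list(zip()) returns a list of tuples

list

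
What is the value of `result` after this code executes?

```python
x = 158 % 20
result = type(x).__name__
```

x is int; result = 'int'

'int'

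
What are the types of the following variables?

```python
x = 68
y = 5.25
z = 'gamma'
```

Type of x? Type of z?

x is assigned a bare integer (no decimal point), so it is an int; z is assigned a quoted string literal, so it is a str

int, str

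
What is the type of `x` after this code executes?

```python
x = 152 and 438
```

'and' with truthy values returns last operand (int)

int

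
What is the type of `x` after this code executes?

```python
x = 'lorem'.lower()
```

str.lower() returns str

str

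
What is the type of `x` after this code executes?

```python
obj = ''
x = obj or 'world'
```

'or' returns first truthy value (str)

str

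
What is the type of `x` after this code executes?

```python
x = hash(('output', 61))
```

hash() returns int

int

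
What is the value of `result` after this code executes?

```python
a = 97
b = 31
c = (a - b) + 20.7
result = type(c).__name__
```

a is int; b is int; c is float; result = 'float'

'float'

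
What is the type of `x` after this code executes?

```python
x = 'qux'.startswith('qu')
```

str.startswith() returns bool

bool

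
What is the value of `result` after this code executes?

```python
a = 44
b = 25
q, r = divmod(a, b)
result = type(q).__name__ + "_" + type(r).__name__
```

a is int; b is int; q is int; r is int; result = 'int_int'

'int_int'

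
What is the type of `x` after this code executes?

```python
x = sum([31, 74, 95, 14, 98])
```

sum() of ints returns int

int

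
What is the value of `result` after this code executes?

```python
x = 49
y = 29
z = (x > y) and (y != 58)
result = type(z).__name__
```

x is int; y is int; z is bool; result = 'bool'

'bool'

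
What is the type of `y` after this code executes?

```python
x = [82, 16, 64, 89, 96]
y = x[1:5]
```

Slicing a list returns a list

list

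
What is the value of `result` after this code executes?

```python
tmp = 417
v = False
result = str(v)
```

tmp = 417; v = False; result = 'False'

'False'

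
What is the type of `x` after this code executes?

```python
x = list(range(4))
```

list(range()) returns list

list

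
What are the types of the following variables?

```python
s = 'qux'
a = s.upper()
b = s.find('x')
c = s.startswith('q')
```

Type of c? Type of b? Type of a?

startswith() returns bool; find() returns int; upper() returns str

bool, int, str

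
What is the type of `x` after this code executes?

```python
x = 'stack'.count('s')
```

str.count() returns int

int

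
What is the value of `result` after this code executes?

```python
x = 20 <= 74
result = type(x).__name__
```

x is bool; result = 'bool'

'bool'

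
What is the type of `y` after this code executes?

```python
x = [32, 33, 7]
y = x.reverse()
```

list.reverse() returns None

NoneType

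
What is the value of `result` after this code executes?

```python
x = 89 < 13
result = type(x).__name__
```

x is bool; result = 'bool'

'bool'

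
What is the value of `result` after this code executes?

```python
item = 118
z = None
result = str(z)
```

item = 118; z = None; result = 'None'

'None'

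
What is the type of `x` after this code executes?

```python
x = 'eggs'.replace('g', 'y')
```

str.replace() returns str

str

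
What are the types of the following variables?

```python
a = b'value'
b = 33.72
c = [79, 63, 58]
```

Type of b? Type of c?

b is assigned a number with a decimal point, so it is a float; c is assigned a list literal (square brackets)

float, list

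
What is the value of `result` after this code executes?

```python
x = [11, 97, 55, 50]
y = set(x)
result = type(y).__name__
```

x is list; y is set; result = 'set'

'set'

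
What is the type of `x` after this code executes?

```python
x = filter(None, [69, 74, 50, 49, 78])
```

filter() returns a filter object

filter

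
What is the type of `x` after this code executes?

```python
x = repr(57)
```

repr() returns str

str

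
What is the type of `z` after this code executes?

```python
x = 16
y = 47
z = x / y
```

int / int = float

float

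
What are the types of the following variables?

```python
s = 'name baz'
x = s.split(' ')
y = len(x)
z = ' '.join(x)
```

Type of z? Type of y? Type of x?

str.join() returns str; len() returns int; str.split() returns list

str, int, list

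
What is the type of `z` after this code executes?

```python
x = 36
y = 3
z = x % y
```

int % int = int

int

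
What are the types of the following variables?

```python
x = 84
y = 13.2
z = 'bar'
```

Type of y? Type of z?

y is assigned a number with a decimal point, so it is a float; z is assigned a quoted string literal, so it is a str

float, str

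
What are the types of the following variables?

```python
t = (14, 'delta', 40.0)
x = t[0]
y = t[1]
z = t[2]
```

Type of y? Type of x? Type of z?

tuple[1] is str; tuple[0] is int; tuple[2] is float

str, int, float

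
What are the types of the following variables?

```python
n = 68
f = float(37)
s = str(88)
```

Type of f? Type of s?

f is assigned the result of calling float(), which returns a float; s is assigned the result of calling str(), which returns a str

float, str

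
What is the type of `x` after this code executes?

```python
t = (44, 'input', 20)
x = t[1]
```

Index 1 of tuple is a str literal

str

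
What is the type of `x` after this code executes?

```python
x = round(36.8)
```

round() with no decimal places returns int

int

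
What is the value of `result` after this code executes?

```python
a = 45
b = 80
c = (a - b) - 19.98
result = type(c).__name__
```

a is int; b is int; c is float; result = 'float'

'float'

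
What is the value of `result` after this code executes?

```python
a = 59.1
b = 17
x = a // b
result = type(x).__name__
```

a is float; b is int; x is float; result = 'float'

'float'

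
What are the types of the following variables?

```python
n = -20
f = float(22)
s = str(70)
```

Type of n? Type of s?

n is assigned a bare integer (no decimal point), so it is an int; s is assigned the result of calling str(), which returns a str

int, str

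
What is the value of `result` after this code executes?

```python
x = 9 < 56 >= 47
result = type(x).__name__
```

x is bool; result = 'bool'

'bool'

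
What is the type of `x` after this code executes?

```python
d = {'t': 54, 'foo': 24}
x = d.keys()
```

.keys() returns dict_keys view

dict_keys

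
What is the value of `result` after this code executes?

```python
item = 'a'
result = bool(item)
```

item = 'a'; result = True

True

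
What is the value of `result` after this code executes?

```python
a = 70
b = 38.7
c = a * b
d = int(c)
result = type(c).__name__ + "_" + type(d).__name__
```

a is int; b is float; c is float; d is int; result = 'float_int'

'float_int'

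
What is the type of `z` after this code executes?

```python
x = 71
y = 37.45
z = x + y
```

int + float = float

float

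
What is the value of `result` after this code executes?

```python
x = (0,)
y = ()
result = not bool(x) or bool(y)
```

x = (0,); y = (); result = False

False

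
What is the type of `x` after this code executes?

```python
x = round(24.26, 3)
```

round() with decimal places returns float

float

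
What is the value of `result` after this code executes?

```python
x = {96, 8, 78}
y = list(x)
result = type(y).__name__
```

x is set; y is list; result = 'list'

'list'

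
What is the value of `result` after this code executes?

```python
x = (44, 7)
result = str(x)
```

x = (44, 7); result = '(44, 7)'

'(44, 7)'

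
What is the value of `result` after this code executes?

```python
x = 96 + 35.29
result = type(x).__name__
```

x is float; result = 'float'

'float'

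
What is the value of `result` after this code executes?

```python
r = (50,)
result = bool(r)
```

r = (50,); result = True

True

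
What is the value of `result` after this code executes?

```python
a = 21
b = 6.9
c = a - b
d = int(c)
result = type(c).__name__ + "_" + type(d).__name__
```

a is int; b is float; c is float; d is int; result = 'float_int'

'float_int'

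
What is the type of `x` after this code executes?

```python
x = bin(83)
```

bin() returns str representation

str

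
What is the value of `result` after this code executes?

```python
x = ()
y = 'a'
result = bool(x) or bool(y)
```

x = (); y = 'a'; result = True

True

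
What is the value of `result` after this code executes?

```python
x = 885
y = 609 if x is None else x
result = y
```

x = 885; y = 885; result = 885

885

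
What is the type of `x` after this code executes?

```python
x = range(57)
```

range() returns a range object

range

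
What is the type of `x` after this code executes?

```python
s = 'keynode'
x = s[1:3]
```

Slicing a str returns str

str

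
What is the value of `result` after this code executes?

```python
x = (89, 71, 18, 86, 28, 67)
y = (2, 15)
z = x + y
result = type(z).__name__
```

x is tuple; y is tuple; z is tuple; result = 'tuple'

'tuple'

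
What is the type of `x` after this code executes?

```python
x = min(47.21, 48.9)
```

min() of floats returns float

float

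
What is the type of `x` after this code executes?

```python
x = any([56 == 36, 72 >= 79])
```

any() returns bool

bool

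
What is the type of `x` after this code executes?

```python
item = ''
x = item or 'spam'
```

'or' returns first truthy value (str)

str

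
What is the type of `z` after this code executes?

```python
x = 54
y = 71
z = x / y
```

int / int = float

float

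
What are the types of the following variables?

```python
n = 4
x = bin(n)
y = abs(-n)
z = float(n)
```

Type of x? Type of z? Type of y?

bin() returns str; float() returns float; abs() of int returns int

str, float, int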